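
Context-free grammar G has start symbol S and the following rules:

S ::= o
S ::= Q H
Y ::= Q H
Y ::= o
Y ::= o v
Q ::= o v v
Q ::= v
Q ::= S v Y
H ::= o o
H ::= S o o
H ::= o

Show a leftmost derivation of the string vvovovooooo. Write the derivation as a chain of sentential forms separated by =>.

S => QH   [S ::= Q H]
QH => vH   [Q ::= v]
vH => vSoo   [H ::= S o o]
vSoo => vQHoo   [S ::= Q H]
vQHoo => vSvYHoo   [Q ::= S v Y]
vSvYHoo => vQHvYHoo   [S ::= Q H]
vQHvYHoo => vvHvYHoo   [Q ::= v]
vvHvYHoo => vvovYHoo   [H ::= o]
vvovYHoo => vvovovHoo   [Y ::= o v]
vvovovHoo => vvovovSoooo   [H ::= S o o]
vvovovSoooo => vvovovooooo   [S ::= o]

S=>QH=>vH=>vSoo=>vQHoo=>vSvYHoo=>vQHvYHoo=>vvHvYHoo=>vvovYHoo=>vvovovHoo=>vvovovSoooo=>vvovovooooo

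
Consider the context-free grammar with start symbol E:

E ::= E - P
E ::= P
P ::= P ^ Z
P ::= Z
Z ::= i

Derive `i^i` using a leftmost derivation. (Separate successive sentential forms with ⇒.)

E ⇒ P   [E ::= P]
P ⇒ P^Z   [P ::= P ^ Z]
P^Z ⇒ Z^Z   [P ::= Z]
Z^Z ⇒ i^Z   [Z ::= i]
i^Z ⇒ i^i   [Z ::= i]

E ⇒ P ⇒ P^Z ⇒ Z^Z ⇒ i^Z ⇒ i^i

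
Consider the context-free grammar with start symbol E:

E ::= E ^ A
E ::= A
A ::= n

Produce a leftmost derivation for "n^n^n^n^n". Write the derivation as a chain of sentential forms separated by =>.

E => E^A   [E ::= E ^ A]
E^A => E^A^A   [E ::= E ^ A]
E^A^A => E^A^A^A   [E ::= E ^ A]
E^A^A^A => E^A^A^A^A   [E ::= E ^ A]
E^A^A^A^A => A^A^A^A^A   [E ::= A]
A^A^A^A^A => n^A^A^A^A   [A ::= n]
n^A^A^A^A => n^n^A^A^A   [A ::= n]
n^n^A^A^A => n^n^n^A^A   [A ::= n]
n^n^n^A^A => n^n^n^n^A   [A ::= n]
n^n^n^n^A => n^n^n^n^n   [A ::= n]

E => E^A => E^A^A => E^A^A^A => E^A^A^A^A => A^A^A^A^A => n^A^A^A^A => n^n^A^A^A => n^n^n^A^A => n^n^n^n^A => n^n^n^n^n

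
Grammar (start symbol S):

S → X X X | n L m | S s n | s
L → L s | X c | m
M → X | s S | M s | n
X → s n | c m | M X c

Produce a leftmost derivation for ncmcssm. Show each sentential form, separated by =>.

S => nLm   [S → n L m]
nLm => nLsm   [L → L s]
nLsm => nLssm   [L → L s]
nLssm => nXcssm   [L → X c]
nXcssm => ncmcssm   [X → c m]

S => nLm => nLsm => nLssm => nXcssm => ncmcssm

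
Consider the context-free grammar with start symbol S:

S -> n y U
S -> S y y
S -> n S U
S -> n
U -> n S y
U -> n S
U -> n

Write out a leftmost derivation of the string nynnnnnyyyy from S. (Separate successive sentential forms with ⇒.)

S ⇒ Syy ⇒ nyUyy ⇒ nynSyy ⇒ nynnSUyy ⇒ nynnnUyy ⇒ nynnnnSyy ⇒ nynnnnSyyyy ⇒ nynnnnnyyyy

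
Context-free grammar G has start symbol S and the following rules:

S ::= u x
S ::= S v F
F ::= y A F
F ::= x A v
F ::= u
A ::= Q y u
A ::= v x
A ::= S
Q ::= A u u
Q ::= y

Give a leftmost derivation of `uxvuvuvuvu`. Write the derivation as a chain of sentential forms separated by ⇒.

S⇒SvF⇒SvFvF⇒SvFvFvF⇒SvFvFvFvF⇒uxvFvFvFvF⇒uxvuvFvFvF⇒uxvuvuvFvF⇒uxvuvuvuvF⇒uxvuvuvuvu

S ⇒ SvF   [S ::= S v F]
SvF ⇒ SvFvF   [S ::= S v F]
SvFvF ⇒ SvFvFvF   [S ::= S v F]
SvFvFvF ⇒ SvFvFvFvF   [S ::= S v F]
SvFvFvFvF ⇒ uxvFvFvFvF   [S ::= u x]
uxvFvFvFvF ⇒ uxvuvFvFvF   [F ::= u]
uxvuvFvFvF ⇒ uxvuvuvFvF   [F ::= u]
uxvuvuvFvF ⇒ uxvuvuvuvF   [F ::= u]
uxvuvuvuvF ⇒ uxvuvuvuvu   [F ::= u]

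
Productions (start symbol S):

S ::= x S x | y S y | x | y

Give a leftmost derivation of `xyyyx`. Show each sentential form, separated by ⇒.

S ⇒ xSx   [S ::= x S x]
xSx ⇒ xySyx   [S ::= y S y]
xySyx ⇒ xyyyx   [S ::= y]

S ⇒ xSx ⇒ xySyx ⇒ xyyyx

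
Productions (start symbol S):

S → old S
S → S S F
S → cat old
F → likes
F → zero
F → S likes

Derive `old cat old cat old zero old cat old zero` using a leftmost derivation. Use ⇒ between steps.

S ⇒ S S F ⇒ old S S F ⇒ old S S F S F ⇒ old cat old S F S F ⇒ old cat old cat old F S F ⇒ old cat old cat old zero S F ⇒ old cat old cat old zero old S F ⇒ old cat old cat old zero old cat old F ⇒ old cat old cat old zero old cat old zero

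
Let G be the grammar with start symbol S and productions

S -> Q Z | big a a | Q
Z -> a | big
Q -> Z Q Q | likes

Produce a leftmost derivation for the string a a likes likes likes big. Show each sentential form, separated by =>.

S => Q Z   [S -> Q Z]
Q Z => Z Q Q Z   [Q -> Z Q Q]
Z Q Q Z => a Q Q Z   [Z -> a]
a Q Q Z => a Z Q Q Q Z   [Q -> Z Q Q]
a Z Q Q Q Z => a a Q Q Q Z   [Z -> a]
a a Q Q Q Z => a a likes Q Q Z   [Q -> likes]
a a likes Q Q Z => a a likes likes Q Z   [Q -> likes]
a a likes likes Q Z => a a likes likes likes Z   [Q -> likes]
a a likes likes likes Z => a a likes likes likes big   [Z -> big]

S => Q Z => Z Q Q Z => a Q Q Z => a Z Q Q Q Z => a a Q Q Q Z => a a likes Q Q Z => a a likes likes Q Z => a a likes likes likes Z => a a likes likes likes big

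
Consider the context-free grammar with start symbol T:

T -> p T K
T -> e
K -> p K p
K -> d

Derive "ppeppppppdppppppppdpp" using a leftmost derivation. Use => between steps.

T=>pTK=>ppTKK=>ppeKK=>ppepKpK=>ppeppKppK=>ppepppKpppK=>ppeppppKppppK=>ppepppppKpppppK=>ppeppppppKppppppK=>ppeppppppdppppppK=>ppeppppppdpppppppKp=>ppeppppppdppppppppKpp=>ppeppppppdppppppppdpp

T => pTK   [T -> p T K]
pTK => ppTKK   [T -> p T K]
ppTKK => ppeKK   [T -> e]
ppeKK => ppepKpK   [K -> p K p]
ppepKpK => ppeppKppK   [K -> p K p]
ppeppKppK => ppepppKpppK   [K -> p K p]
ppepppKpppK => ppeppppKppppK   [K -> p K p]
ppeppppKppppK => ppepppppKpppppK   [K -> p K p]
ppepppppKpppppK => ppeppppppKppppppK   [K -> p K p]
ppeppppppKppppppK => ppeppppppdppppppK   [K -> d]
ppeppppppdppppppK => ppeppppppdpppppppKp   [K -> p K p]
ppeppppppdpppppppKp => ppeppppppdppppppppKpp   [K -> p K p]
ppeppppppdppppppppKpp => ppeppppppdppppppppdpp   [K -> d]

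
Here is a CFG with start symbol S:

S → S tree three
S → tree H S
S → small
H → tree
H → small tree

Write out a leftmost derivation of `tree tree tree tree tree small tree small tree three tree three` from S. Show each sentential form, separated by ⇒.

S ⇒ tree H S ⇒ tree tree S ⇒ tree tree S tree three ⇒ tree tree tree H S tree three ⇒ tree tree tree tree S tree three ⇒ tree tree tree tree S tree three tree three ⇒ tree tree tree tree tree H S tree three tree three ⇒ tree tree tree tree tree small tree S tree three tree three ⇒ tree tree tree tree tree small tree small tree three tree three

S ⇒ tree H S   [S → tree H S]
tree H S ⇒ tree tree S   [H → tree]
tree tree S ⇒ tree tree S tree three   [S → S tree three]
tree tree S tree three ⇒ tree tree tree H S tree three   [S → tree H S]
tree tree tree H S tree three ⇒ tree tree tree tree S tree three   [H → tree]
tree tree tree tree S tree three ⇒ tree tree tree tree S tree three tree three   [S → S tree three]
tree tree tree tree S tree three tree three ⇒ tree tree tree tree tree H S tree three tree three   [S → tree H S]
tree tree tree tree tree H S tree three tree three ⇒ tree tree tree tree tree small tree S tree three tree three   [H → small tree]
tree tree tree tree tree small tree S tree three tree three ⇒ tree tree tree tree tree small tree small tree three tree three   [S → small]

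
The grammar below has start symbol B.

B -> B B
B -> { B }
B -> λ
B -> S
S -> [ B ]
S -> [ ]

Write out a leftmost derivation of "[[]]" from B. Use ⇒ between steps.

B ⇒ BB   [B -> B B]
BB ⇒ BBB   [B -> B B]
BBB ⇒ SBB   [B -> S]
SBB ⇒ [B]BB   [S -> [ B ]]
[B]BB ⇒ [S]BB   [B -> S]
[S]BB ⇒ [[]]BB   [S -> [ ]]
[[]]BB ⇒ [[]]B   [B -> λ]
[[]]B ⇒ [[]]   [B -> λ]

B⇒BB⇒BBB⇒SBB⇒[B]BB⇒[S]BB⇒[[]]BB⇒[[]]B⇒[[]]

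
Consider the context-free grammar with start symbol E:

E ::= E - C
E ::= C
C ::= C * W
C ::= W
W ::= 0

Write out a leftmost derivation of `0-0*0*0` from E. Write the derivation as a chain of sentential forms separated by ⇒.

E ⇒ E-C ⇒ C-C ⇒ W-C ⇒ 0-C ⇒ 0-C*W ⇒ 0-C*W*W ⇒ 0-W*W*W ⇒ 0-0*W*W ⇒ 0-0*0*W ⇒ 0-0*0*0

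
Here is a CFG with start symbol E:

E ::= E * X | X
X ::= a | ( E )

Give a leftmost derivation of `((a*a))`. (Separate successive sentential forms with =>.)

E=>X=>(E)=>(X)=>((E))=>((E*X))=>((X*X))=>((a*X))=>((a*a))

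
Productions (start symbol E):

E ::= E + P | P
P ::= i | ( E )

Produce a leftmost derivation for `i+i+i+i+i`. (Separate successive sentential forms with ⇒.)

E ⇒ E+P ⇒ E+P+P ⇒ E+P+P+P ⇒ E+P+P+P+P ⇒ P+P+P+P+P ⇒ i+P+P+P+P ⇒ i+i+P+P+P ⇒ i+i+i+P+P ⇒ i+i+i+i+P ⇒ i+i+i+i+i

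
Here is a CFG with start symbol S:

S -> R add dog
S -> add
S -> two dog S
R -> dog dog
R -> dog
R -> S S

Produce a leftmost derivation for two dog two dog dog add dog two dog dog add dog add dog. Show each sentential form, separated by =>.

S => two dog S => two dog R add dog => two dog S S add dog => two dog two dog S S add dog => two dog two dog R add dog S add dog => two dog two dog dog add dog S add dog => two dog two dog dog add dog two dog S add dog => two dog two dog dog add dog two dog R add dog add dog => two dog two dog dog add dog two dog dog add dog add dog

S => two dog S   [S -> two dog S]
two dog S => two dog R add dog   [S -> R add dog]
two dog R add dog => two dog S S add dog   [R -> S S]
two dog S S add dog => two dog two dog S S add dog   [S -> two dog S]
two dog two dog S S add dog => two dog two dog R add dog S add dog   [S -> R add dog]
two dog two dog R add dog S add dog => two dog two dog dog add dog S add dog   [R -> dog]
two dog two dog dog add dog S add dog => two dog two dog dog add dog two dog S add dog   [S -> two dog S]
two dog two dog dog add dog two dog S add dog => two dog two dog dog add dog two dog R add dog add dog   [S -> R add dog]
two dog two dog dog add dog two dog R add dog add dog => two dog two dog dog add dog two dog dog add dog add dog   [R -> dog]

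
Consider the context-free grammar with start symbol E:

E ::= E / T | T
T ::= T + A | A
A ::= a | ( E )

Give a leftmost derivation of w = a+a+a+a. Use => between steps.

E => T => T+A => T+A+A => T+A+A+A => A+A+A+A => a+A+A+A => a+a+A+A => a+a+a+A => a+a+a+a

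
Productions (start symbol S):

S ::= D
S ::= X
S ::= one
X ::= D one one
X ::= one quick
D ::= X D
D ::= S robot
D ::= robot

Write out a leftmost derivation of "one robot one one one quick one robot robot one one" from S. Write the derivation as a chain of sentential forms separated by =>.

S => X => D one one => X D one one => D one one D one one => S robot one one D one one => one robot one one D one one => one robot one one S robot one one => one robot one one D robot one one => one robot one one X D robot one one => one robot one one one quick D robot one one => one robot one one one quick S robot robot one one => one robot one one one quick one robot robot one one

S => X   [S ::= X]
X => D one one   [X ::= D one one]
D one one => X D one one   [D ::= X D]
X D one one => D one one D one one   [X ::= D one one]
D one one D one one => S robot one one D one one   [D ::= S robot]
S robot one one D one one => one robot one one D one one   [S ::= one]
one robot one one D one one => one robot one one S robot one one   [D ::= S robot]
one robot one one S robot one one => one robot one one D robot one one   [S ::= D]
one robot one one D robot one one => one robot one one X D robot one one   [D ::= X D]
one robot one one X D robot one one => one robot one one one quick D robot one one   [X ::= one quick]
one robot one one one quick D robot one one => one robot one one one quick S robot robot one one   [D ::= S robot]
one robot one one one quick S robot robot one one => one robot one one one quick one robot robot one one   [S ::= one]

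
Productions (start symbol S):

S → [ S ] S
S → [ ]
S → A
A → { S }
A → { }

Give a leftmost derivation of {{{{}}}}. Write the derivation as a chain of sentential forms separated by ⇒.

S ⇒ A ⇒ {S} ⇒ {A} ⇒ {{S}} ⇒ {{A}} ⇒ {{{S}}} ⇒ {{{A}}} ⇒ {{{{}}}}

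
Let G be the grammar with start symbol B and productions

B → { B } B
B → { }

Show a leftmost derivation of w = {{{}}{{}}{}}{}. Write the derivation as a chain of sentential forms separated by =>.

B => {B}B   [B → { B } B]
{B}B => {{B}B}B   [B → { B } B]
{{B}B}B => {{{}}B}B   [B → { }]
{{{}}B}B => {{{}}{B}B}B   [B → { B } B]
{{{}}{B}B}B => {{{}}{{}}B}B   [B → { }]
{{{}}{{}}B}B => {{{}}{{}}{}}B   [B → { }]
{{{}}{{}}{}}B => {{{}}{{}}{}}{}   [B → { }]

B=>{B}B=>{{B}B}B=>{{{}}B}B=>{{{}}{B}B}B=>{{{}}{{}}B}B=>{{{}}{{}}{}}B=>{{{}}{{}}{}}{}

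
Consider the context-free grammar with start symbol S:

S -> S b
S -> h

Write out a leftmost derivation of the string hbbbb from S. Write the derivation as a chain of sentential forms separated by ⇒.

S ⇒ Sb   [S -> S b]
Sb ⇒ Sbb   [S -> S b]
Sbb ⇒ Sbbb   [S -> S b]
Sbbb ⇒ Sbbbb   [S -> S b]
Sbbbb ⇒ hbbbb   [S -> h]

S ⇒ Sb ⇒ Sbb ⇒ Sbbb ⇒ Sbbbb ⇒ hbbbb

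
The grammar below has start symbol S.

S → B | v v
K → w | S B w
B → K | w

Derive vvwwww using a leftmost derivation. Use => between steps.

S => B   [S → B]
B => K   [B → K]
K => SBw   [K → S B w]
SBw => BBw   [S → B]
BBw => KBw   [B → K]
KBw => SBwBw   [K → S B w]
SBwBw => vvBwBw   [S → v v]
vvBwBw => vvwwBw   [B → w]
vvwwBw => vvwwww   [B → w]

S=>B=>K=>SBw=>BBw=>KBw=>SBwBw=>vvBwBw=>vvwwBw=>vvwwww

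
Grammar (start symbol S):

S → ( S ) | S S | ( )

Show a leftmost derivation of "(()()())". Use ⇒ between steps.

S⇒(S)⇒(SS)⇒(SSS)⇒(()SS)⇒(()()S)⇒(()()())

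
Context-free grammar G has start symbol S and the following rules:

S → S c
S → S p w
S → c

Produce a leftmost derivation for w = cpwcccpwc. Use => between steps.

S=>Sc=>Spwc=>Scpwc=>Sccpwc=>Scccpwc=>Spwcccpwc=>cpwcccpwc

S => Sc   [S → S c]
Sc => Spwc   [S → S p w]
Spwc => Scpwc   [S → S c]
Scpwc => Sccpwc   [S → S c]
Sccpwc => Scccpwc   [S → S c]
Scccpwc => Spwcccpwc   [S → S p w]
Spwcccpwc => cpwcccpwc   [S → c]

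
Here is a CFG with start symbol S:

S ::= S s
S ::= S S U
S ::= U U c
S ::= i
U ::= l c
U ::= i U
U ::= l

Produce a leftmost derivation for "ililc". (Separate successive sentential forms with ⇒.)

S ⇒ UUc   [S ::= U U c]
UUc ⇒ iUUc   [U ::= i U]
iUUc ⇒ ilUc   [U ::= l]
ilUc ⇒ iliUc   [U ::= i U]
iliUc ⇒ ililc   [U ::= l]

S ⇒ UUc ⇒ iUUc ⇒ ilUc ⇒ iliUc ⇒ ililc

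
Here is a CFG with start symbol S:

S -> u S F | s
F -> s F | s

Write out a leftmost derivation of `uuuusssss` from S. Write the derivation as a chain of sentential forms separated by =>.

S => uSF   [S -> u S F]
uSF => uuSFF   [S -> u S F]
uuSFF => uuuSFFF   [S -> u S F]
uuuSFFF => uuuuSFFFF   [S -> u S F]
uuuuSFFFF => uuuusFFFF   [S -> s]
uuuusFFFF => uuuussFFF   [F -> s]
uuuussFFF => uuuusssFF   [F -> s]
uuuusssFF => uuuussssF   [F -> s]
uuuussssF => uuuusssss   [F -> s]

S=>uSF=>uuSFF=>uuuSFFF=>uuuuSFFFF=>uuuusFFFF=>uuuussFFF=>uuuusssFF=>uuuussssF=>uuuusssss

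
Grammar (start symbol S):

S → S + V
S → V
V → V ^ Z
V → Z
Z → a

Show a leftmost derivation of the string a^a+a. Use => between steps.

S=>S+V=>V+V=>V^Z+V=>Z^Z+V=>a^Z+V=>a^a+V=>a^a+Z=>a^a+a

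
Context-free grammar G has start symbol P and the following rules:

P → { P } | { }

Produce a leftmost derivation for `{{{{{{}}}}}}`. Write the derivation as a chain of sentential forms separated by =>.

P => {P} => {{P}} => {{{P}}} => {{{{P}}}} => {{{{{P}}}}} => {{{{{{}}}}}}

P => {P}   [P → { P }]
{P} => {{P}}   [P → { P }]
{{P}} => {{{P}}}   [P → { P }]
{{{P}}} => {{{{P}}}}   [P → { P }]
{{{{P}}}} => {{{{{P}}}}}   [P → { P }]
{{{{{P}}}}} => {{{{{{}}}}}}   [P → { }]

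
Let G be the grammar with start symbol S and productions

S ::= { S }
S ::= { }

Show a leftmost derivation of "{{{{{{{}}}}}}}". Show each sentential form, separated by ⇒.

S⇒{S}⇒{{S}}⇒{{{S}}}⇒{{{{S}}}}⇒{{{{{S}}}}}⇒{{{{{{S}}}}}}⇒{{{{{{{}}}}}}}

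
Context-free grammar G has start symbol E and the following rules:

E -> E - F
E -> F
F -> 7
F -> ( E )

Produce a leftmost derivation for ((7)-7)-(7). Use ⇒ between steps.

E ⇒ E-F   [E -> E - F]
E-F ⇒ F-F   [E -> F]
F-F ⇒ (E)-F   [F -> ( E )]
(E)-F ⇒ (E-F)-F   [E -> E - F]
(E-F)-F ⇒ (F-F)-F   [E -> F]
(F-F)-F ⇒ ((E)-F)-F   [F -> ( E )]
((E)-F)-F ⇒ ((F)-F)-F   [E -> F]
((F)-F)-F ⇒ ((7)-F)-F   [F -> 7]
((7)-F)-F ⇒ ((7)-7)-F   [F -> 7]
((7)-7)-F ⇒ ((7)-7)-(E)   [F -> ( E )]
((7)-7)-(E) ⇒ ((7)-7)-(F)   [E -> F]
((7)-7)-(F) ⇒ ((7)-7)-(7)   [F -> 7]

E⇒E-F⇒F-F⇒(E)-F⇒(E-F)-F⇒(F-F)-F⇒((E)-F)-F⇒((F)-F)-F⇒((7)-F)-F⇒((7)-7)-F⇒((7)-7)-(E)⇒((7)-7)-(F)⇒((7)-7)-(7)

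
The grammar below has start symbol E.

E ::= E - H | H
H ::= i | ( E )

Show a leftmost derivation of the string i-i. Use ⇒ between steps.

E ⇒ E-H   [E ::= E - H]
E-H ⇒ H-H   [E ::= H]
H-H ⇒ i-H   [H ::= i]
i-H ⇒ i-i   [H ::= i]

E ⇒ E-H ⇒ H-H ⇒ i-H ⇒ i-i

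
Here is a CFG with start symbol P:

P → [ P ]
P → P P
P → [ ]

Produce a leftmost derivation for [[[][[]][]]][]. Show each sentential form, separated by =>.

P => PP   [P → P P]
PP => [P]P   [P → [ P ]]
[P]P => [[P]]P   [P → [ P ]]
[[P]]P => [[PP]]P   [P → P P]
[[PP]]P => [[[]P]]P   [P → [ ]]
[[[]P]]P => [[[]PP]]P   [P → P P]
[[[]PP]]P => [[[][P]P]]P   [P → [ P ]]
[[[][P]P]]P => [[[][[]]P]]P   [P → [ ]]
[[[][[]]P]]P => [[[][[]][]]]P   [P → [ ]]
[[[][[]][]]]P => [[[][[]][]]][]   [P → [ ]]

P => PP => [P]P => [[P]]P => [[PP]]P => [[[]P]]P => [[[]PP]]P => [[[][P]P]]P => [[[][[]]P]]P => [[[][[]][]]]P => [[[][[]][]]][]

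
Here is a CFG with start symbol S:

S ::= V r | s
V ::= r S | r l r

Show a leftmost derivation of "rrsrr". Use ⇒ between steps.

S ⇒ Vr ⇒ rSr ⇒ rVrr ⇒ rrSrr ⇒ rrsrr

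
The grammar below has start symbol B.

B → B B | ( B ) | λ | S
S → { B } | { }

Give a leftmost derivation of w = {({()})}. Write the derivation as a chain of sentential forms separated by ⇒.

B⇒S⇒{B}⇒{(B)}⇒{(BB)}⇒{(SB)}⇒{({B}B)}⇒{({(B)}B)}⇒{({()}B)}⇒{({()})}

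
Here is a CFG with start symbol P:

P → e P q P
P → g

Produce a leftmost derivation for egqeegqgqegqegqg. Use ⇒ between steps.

P⇒ePqP⇒egqP⇒egqePqP⇒egqeePqPqP⇒egqeegqPqP⇒egqeegqgqP⇒egqeegqgqePqP⇒egqeegqgqegqP⇒egqeegqgqegqePqP⇒egqeegqgqegqegqP⇒egqeegqgqegqegqg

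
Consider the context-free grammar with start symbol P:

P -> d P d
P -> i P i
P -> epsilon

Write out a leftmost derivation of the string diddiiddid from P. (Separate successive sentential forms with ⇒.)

P ⇒ dPd ⇒ diPid ⇒ didPdid ⇒ diddPddid ⇒ diddiPiddid ⇒ diddiiddid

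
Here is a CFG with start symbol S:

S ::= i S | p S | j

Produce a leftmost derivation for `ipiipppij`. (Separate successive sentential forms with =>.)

S=>iS=>ipS=>ipiS=>ipiiS=>ipiipS=>ipiippS=>ipiipppS=>ipiipppiS=>ipiipppij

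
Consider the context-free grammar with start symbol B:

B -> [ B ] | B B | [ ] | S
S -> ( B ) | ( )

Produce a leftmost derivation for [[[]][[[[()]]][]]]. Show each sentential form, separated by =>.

B => [B] => [BB] => [[B]B] => [[[]]B] => [[[]][B]] => [[[]][BB]] => [[[]][[B]B]] => [[[]][[[B]]B]] => [[[]][[[[B]]]B]] => [[[]][[[[S]]]B]] => [[[]][[[[()]]]B]] => [[[]][[[[()]]][]]]

B => [B]   [B -> [ B ]]
[B] => [BB]   [B -> B B]
[BB] => [[B]B]   [B -> [ B ]]
[[B]B] => [[[]]B]   [B -> [ ]]
[[[]]B] => [[[]][B]]   [B -> [ B ]]
[[[]][B]] => [[[]][BB]]   [B -> B B]
[[[]][BB]] => [[[]][[B]B]]   [B -> [ B ]]
[[[]][[B]B]] => [[[]][[[B]]B]]   [B -> [ B ]]
[[[]][[[B]]B]] => [[[]][[[[B]]]B]]   [B -> [ B ]]
[[[]][[[[B]]]B]] => [[[]][[[[S]]]B]]   [B -> S]
[[[]][[[[S]]]B]] => [[[]][[[[()]]]B]]   [S -> ( )]
[[[]][[[[()]]]B]] => [[[]][[[[()]]][]]]   [B -> [ ]]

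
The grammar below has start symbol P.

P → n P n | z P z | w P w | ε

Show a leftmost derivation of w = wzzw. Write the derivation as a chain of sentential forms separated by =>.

P=>wPw=>wzPzw=>wzzw

P => wPw   [P → w P w]
wPw => wzPzw   [P → z P z]
wzPzw => wzzw   [P → ε]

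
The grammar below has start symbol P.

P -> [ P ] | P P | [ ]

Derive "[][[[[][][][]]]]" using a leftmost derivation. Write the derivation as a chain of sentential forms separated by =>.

P => PP => []P => [][P] => [][[P]] => [][[[P]]] => [][[[PP]]] => [][[[PPP]]] => [][[[PPPP]]] => [][[[[]PPP]]] => [][[[[][]PP]]] => [][[[[][][]P]]] => [][[[[][][][]]]]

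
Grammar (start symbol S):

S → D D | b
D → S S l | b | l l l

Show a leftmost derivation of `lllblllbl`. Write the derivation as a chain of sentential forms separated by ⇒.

S ⇒ DD ⇒ lllD ⇒ lllSSl ⇒ lllbSl ⇒ lllbDDl ⇒ lllblllDl ⇒ lllblllbl

S ⇒ DD   [S → D D]
DD ⇒ lllD   [D → l l l]
lllD ⇒ lllSSl   [D → S S l]
lllSSl ⇒ lllbSl   [S → b]
lllbSl ⇒ lllbDDl   [S → D D]
lllbDDl ⇒ lllblllDl   [D → l l l]
lllblllDl ⇒ lllblllbl   [D → b]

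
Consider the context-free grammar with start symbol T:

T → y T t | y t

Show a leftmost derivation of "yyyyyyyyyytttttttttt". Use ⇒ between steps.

T ⇒ yTt ⇒ yyTtt ⇒ yyyTttt ⇒ yyyyTtttt ⇒ yyyyyTttttt ⇒ yyyyyyTtttttt ⇒ yyyyyyyTttttttt ⇒ yyyyyyyyTtttttttt ⇒ yyyyyyyyyTttttttttt ⇒ yyyyyyyyyytttttttttt

T ⇒ yTt   [T → y T t]
yTt ⇒ yyTtt   [T → y T t]
yyTtt ⇒ yyyTttt   [T → y T t]
yyyTttt ⇒ yyyyTtttt   [T → y T t]
yyyyTtttt ⇒ yyyyyTttttt   [T → y T t]
yyyyyTttttt ⇒ yyyyyyTtttttt   [T → y T t]
yyyyyyTtttttt ⇒ yyyyyyyTttttttt   [T → y T t]
yyyyyyyTttttttt ⇒ yyyyyyyyTtttttttt   [T → y T t]
yyyyyyyyTtttttttt ⇒ yyyyyyyyyTttttttttt   [T → y T t]
yyyyyyyyyTttttttttt ⇒ yyyyyyyyyytttttttttt   [T → y t]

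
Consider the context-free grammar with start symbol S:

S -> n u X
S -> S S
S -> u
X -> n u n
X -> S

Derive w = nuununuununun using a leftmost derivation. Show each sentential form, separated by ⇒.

S ⇒ SS ⇒ nuXS ⇒ nuSS ⇒ nuuS ⇒ nuunuX ⇒ nuunuS ⇒ nuununuX ⇒ nuununuS ⇒ nuununuSS ⇒ nuununuuS ⇒ nuununuunuX ⇒ nuununuununun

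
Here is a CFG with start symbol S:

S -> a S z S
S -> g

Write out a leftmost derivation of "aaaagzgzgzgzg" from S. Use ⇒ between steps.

S ⇒ aSzS   [S -> a S z S]
aSzS ⇒ aaSzSzS   [S -> a S z S]
aaSzSzS ⇒ aaaSzSzSzS   [S -> a S z S]
aaaSzSzSzS ⇒ aaaaSzSzSzSzS   [S -> a S z S]
aaaaSzSzSzSzS ⇒ aaaagzSzSzSzS   [S -> g]
aaaagzSzSzSzS ⇒ aaaagzgzSzSzS   [S -> g]
aaaagzgzSzSzS ⇒ aaaagzgzgzSzS   [S -> g]
aaaagzgzgzSzS ⇒ aaaagzgzgzgzS   [S -> g]
aaaagzgzgzgzS ⇒ aaaagzgzgzgzg   [S -> g]

S ⇒ aSzS ⇒ aaSzSzS ⇒ aaaSzSzSzS ⇒ aaaaSzSzSzSzS ⇒ aaaagzSzSzSzS ⇒ aaaagzgzSzSzS ⇒ aaaagzgzgzSzS ⇒ aaaagzgzgzgzS ⇒ aaaagzgzgzgzg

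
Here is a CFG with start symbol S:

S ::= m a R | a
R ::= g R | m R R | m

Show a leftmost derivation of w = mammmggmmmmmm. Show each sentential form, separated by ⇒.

S ⇒ maR   [S ::= m a R]
maR ⇒ mamRR   [R ::= m R R]
mamRR ⇒ mammRRR   [R ::= m R R]
mammRRR ⇒ mammmRRRR   [R ::= m R R]
mammmRRRR ⇒ mammmgRRRR   [R ::= g R]
mammmgRRRR ⇒ mammmggRRRR   [R ::= g R]
mammmggRRRR ⇒ mammmggmRRRRR   [R ::= m R R]
mammmggmRRRRR ⇒ mammmggmmRRRR   [R ::= m]
mammmggmmRRRR ⇒ mammmggmmmRRR   [R ::= m]
mammmggmmmRRR ⇒ mammmggmmmmRR   [R ::= m]
mammmggmmmmRR ⇒ mammmggmmmmmR   [R ::= m]
mammmggmmmmmR ⇒ mammmggmmmmmm   [R ::= m]

S ⇒ maR ⇒ mamRR ⇒ mammRRR ⇒ mammmRRRR ⇒ mammmgRRRR ⇒ mammmggRRRR ⇒ mammmggmRRRRR ⇒ mammmggmmRRRR ⇒ mammmggmmmRRR ⇒ mammmggmmmmRR ⇒ mammmggmmmmmR ⇒ mammmggmmmmmm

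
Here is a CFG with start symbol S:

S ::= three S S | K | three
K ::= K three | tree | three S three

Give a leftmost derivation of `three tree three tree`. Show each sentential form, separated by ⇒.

S ⇒ three S S ⇒ three K S ⇒ three K three S ⇒ three tree three S ⇒ three tree three K ⇒ three tree three tree

S ⇒ three S S   [S ::= three S S]
three S S ⇒ three K S   [S ::= K]
three K S ⇒ three K three S   [K ::= K three]
three K three S ⇒ three tree three S   [K ::= tree]
three tree three S ⇒ three tree three K   [S ::= K]
three tree three K ⇒ three tree three tree   [K ::= tree]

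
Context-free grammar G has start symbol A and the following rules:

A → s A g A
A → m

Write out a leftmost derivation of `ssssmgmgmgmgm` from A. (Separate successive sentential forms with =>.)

A => sAgA => ssAgAgA => sssAgAgAgA => ssssAgAgAgAgA => ssssmgAgAgAgA => ssssmgmgAgAgA => ssssmgmgmgAgA => ssssmgmgmgmgA => ssssmgmgmgmgm

A => sAgA   [A → s A g A]
sAgA => ssAgAgA   [A → s A g A]
ssAgAgA => sssAgAgAgA   [A → s A g A]
sssAgAgAgA => ssssAgAgAgAgA   [A → s A g A]
ssssAgAgAgAgA => ssssmgAgAgAgA   [A → m]
ssssmgAgAgAgA => ssssmgmgAgAgA   [A → m]
ssssmgmgAgAgA => ssssmgmgmgAgA   [A → m]
ssssmgmgmgAgA => ssssmgmgmgmgA   [A → m]
ssssmgmgmgmgA => ssssmgmgmgmgm   [A → m]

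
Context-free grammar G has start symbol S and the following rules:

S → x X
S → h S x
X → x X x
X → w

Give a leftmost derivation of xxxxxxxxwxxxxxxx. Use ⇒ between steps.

S⇒xX⇒xxXx⇒xxxXxx⇒xxxxXxxx⇒xxxxxXxxxx⇒xxxxxxXxxxxx⇒xxxxxxxXxxxxxx⇒xxxxxxxxXxxxxxxx⇒xxxxxxxxwxxxxxxx

S ⇒ xX   [S → x X]
xX ⇒ xxXx   [X → x X x]
xxXx ⇒ xxxXxx   [X → x X x]
xxxXxx ⇒ xxxxXxxx   [X → x X x]
xxxxXxxx ⇒ xxxxxXxxxx   [X → x X x]
xxxxxXxxxx ⇒ xxxxxxXxxxxx   [X → x X x]
xxxxxxXxxxxx ⇒ xxxxxxxXxxxxxx   [X → x X x]
xxxxxxxXxxxxxx ⇒ xxxxxxxxXxxxxxxx   [X → x X x]
xxxxxxxxXxxxxxxx ⇒ xxxxxxxxwxxxxxxx   [X → w]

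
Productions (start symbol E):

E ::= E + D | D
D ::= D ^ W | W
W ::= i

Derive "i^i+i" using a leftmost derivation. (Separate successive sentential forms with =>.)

E => E+D => D+D => D^W+D => W^W+D => i^W+D => i^i+D => i^i+W => i^i+i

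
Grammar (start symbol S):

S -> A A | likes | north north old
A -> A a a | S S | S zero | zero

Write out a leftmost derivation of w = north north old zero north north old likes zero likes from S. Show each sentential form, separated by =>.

S => A A   [S -> A A]
A A => S zero A   [A -> S zero]
S zero A => north north old zero A   [S -> north north old]
north north old zero A => north north old zero S S   [A -> S S]
north north old zero S S => north north old zero A A S   [S -> A A]
north north old zero A A S => north north old zero S S A S   [A -> S S]
north north old zero S S A S => north north old zero north north old S A S   [S -> north north old]
north north old zero north north old S A S => north north old zero north north old likes A S   [S -> likes]
north north old zero north north old likes A S => north north old zero north north old likes zero S   [A -> zero]
north north old zero north north old likes zero S => north north old zero north north old likes zero likes   [S -> likes]

S => A A => S zero A => north north old zero A => north north old zero S S => north north old zero A A S => north north old zero S S A S => north north old zero north north old S A S => north north old zero north north old likes A S => north north old zero north north old likes zero S => north north old zero north north old likes zero likes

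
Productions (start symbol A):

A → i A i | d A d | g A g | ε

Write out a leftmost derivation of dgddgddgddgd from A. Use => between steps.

A=>dAd=>dgAgd=>dgdAdgd=>dgddAddgd=>dgddgAgddgd=>dgddgdAdgddgd=>dgddgddgddgd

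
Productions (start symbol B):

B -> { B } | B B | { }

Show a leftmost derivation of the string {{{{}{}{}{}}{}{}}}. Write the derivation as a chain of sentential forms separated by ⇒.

B ⇒ {B} ⇒ {{B}} ⇒ {{BB}} ⇒ {{BBB}} ⇒ {{{B}BB}} ⇒ {{{BB}BB}} ⇒ {{{{}B}BB}} ⇒ {{{{}BB}BB}} ⇒ {{{{}BBB}BB}} ⇒ {{{{}{}BB}BB}} ⇒ {{{{}{}{}B}BB}} ⇒ {{{{}{}{}{}}BB}} ⇒ {{{{}{}{}{}}{}B}} ⇒ {{{{}{}{}{}}{}{}}}

B ⇒ {B}   [B -> { B }]
{B} ⇒ {{B}}   [B -> { B }]
{{B}} ⇒ {{BB}}   [B -> B B]
{{BB}} ⇒ {{BBB}}   [B -> B B]
{{BBB}} ⇒ {{{B}BB}}   [B -> { B }]
{{{B}BB}} ⇒ {{{BB}BB}}   [B -> B B]
{{{BB}BB}} ⇒ {{{{}B}BB}}   [B -> { }]
{{{{}B}BB}} ⇒ {{{{}BB}BB}}   [B -> B B]
{{{{}BB}BB}} ⇒ {{{{}BBB}BB}}   [B -> B B]
{{{{}BBB}BB}} ⇒ {{{{}{}BB}BB}}   [B -> { }]
{{{{}{}BB}BB}} ⇒ {{{{}{}{}B}BB}}   [B -> { }]
{{{{}{}{}B}BB}} ⇒ {{{{}{}{}{}}BB}}   [B -> { }]
{{{{}{}{}{}}BB}} ⇒ {{{{}{}{}{}}{}B}}   [B -> { }]
{{{{}{}{}{}}{}B}} ⇒ {{{{}{}{}{}}{}{}}}   [B -> { }]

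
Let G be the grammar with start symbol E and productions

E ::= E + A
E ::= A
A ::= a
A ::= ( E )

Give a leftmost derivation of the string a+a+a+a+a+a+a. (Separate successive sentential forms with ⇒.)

E ⇒ E+A   [E ::= E + A]
E+A ⇒ E+A+A   [E ::= E + A]
E+A+A ⇒ E+A+A+A   [E ::= E + A]
E+A+A+A ⇒ E+A+A+A+A   [E ::= E + A]
E+A+A+A+A ⇒ E+A+A+A+A+A   [E ::= E + A]
E+A+A+A+A+A ⇒ E+A+A+A+A+A+A   [E ::= E + A]
E+A+A+A+A+A+A ⇒ A+A+A+A+A+A+A   [E ::= A]
A+A+A+A+A+A+A ⇒ a+A+A+A+A+A+A   [A ::= a]
a+A+A+A+A+A+A ⇒ a+a+A+A+A+A+A   [A ::= a]
a+a+A+A+A+A+A ⇒ a+a+a+A+A+A+A   [A ::= a]
a+a+a+A+A+A+A ⇒ a+a+a+a+A+A+A   [A ::= a]
a+a+a+a+A+A+A ⇒ a+a+a+a+a+A+A   [A ::= a]
a+a+a+a+a+A+A ⇒ a+a+a+a+a+a+A   [A ::= a]
a+a+a+a+a+a+A ⇒ a+a+a+a+a+a+a   [A ::= a]

E ⇒ E+A ⇒ E+A+A ⇒ E+A+A+A ⇒ E+A+A+A+A ⇒ E+A+A+A+A+A ⇒ E+A+A+A+A+A+A ⇒ A+A+A+A+A+A+A ⇒ a+A+A+A+A+A+A ⇒ a+a+A+A+A+A+A ⇒ a+a+a+A+A+A+A ⇒ a+a+a+a+A+A+A ⇒ a+a+a+a+a+A+A ⇒ a+a+a+a+a+a+A ⇒ a+a+a+a+a+a+a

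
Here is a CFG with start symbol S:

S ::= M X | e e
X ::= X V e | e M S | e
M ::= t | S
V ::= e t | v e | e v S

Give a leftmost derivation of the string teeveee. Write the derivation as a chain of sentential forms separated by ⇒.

S ⇒ MX   [S ::= M X]
MX ⇒ tX   [M ::= t]
tX ⇒ tXVe   [X ::= X V e]
tXVe ⇒ teVe   [X ::= e]
teVe ⇒ teevSe   [V ::= e v S]
teevSe ⇒ teeveee   [S ::= e e]

S ⇒ MX ⇒ tX ⇒ tXVe ⇒ teVe ⇒ teevSe ⇒ teeveee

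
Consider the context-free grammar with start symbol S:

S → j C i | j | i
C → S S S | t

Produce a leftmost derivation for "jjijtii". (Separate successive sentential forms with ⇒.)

S ⇒ jCi ⇒ jSSSi ⇒ jjSSi ⇒ jjiSi ⇒ jjijCii ⇒ jjijtii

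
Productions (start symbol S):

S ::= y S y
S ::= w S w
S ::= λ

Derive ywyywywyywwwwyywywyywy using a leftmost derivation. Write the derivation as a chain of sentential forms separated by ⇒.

S ⇒ ySy   [S ::= y S y]
ySy ⇒ ywSwy   [S ::= w S w]
ywSwy ⇒ ywySywy   [S ::= y S y]
ywySywy ⇒ ywyySyywy   [S ::= y S y]
ywyySyywy ⇒ ywyywSwyywy   [S ::= w S w]
ywyywSwyywy ⇒ ywyywySywyywy   [S ::= y S y]
ywyywySywyywy ⇒ ywyywywSwywyywy   [S ::= w S w]
ywyywywSwywyywy ⇒ ywyywywySywywyywy   [S ::= y S y]
ywyywywySywywyywy ⇒ ywyywywyySyywywyywy   [S ::= y S y]
ywyywywyySyywywyywy ⇒ ywyywywyywSwyywywyywy   [S ::= w S w]
ywyywywyywSwyywywyywy ⇒ ywyywywyywwSwwyywywyywy   [S ::= w S w]
ywyywywyywwSwwyywywyywy ⇒ ywyywywyywwwwyywywyywy   [S ::= λ]

S⇒ySy⇒ywSwy⇒ywySywy⇒ywyySyywy⇒ywyywSwyywy⇒ywyywySywyywy⇒ywyywywSwywyywy⇒ywyywywySywywyywy⇒ywyywywyySyywywyywy⇒ywyywywyywSwyywywyywy⇒ywyywywyywwSwwyywywyywy⇒ywyywywyywwwwyywywyywy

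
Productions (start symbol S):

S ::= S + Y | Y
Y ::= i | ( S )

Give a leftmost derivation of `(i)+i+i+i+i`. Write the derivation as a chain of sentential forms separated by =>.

S => S+Y => S+Y+Y => S+Y+Y+Y => S+Y+Y+Y+Y => Y+Y+Y+Y+Y => (S)+Y+Y+Y+Y => (Y)+Y+Y+Y+Y => (i)+Y+Y+Y+Y => (i)+i+Y+Y+Y => (i)+i+i+Y+Y => (i)+i+i+i+Y => (i)+i+i+i+i

S => S+Y   [S ::= S + Y]
S+Y => S+Y+Y   [S ::= S + Y]
S+Y+Y => S+Y+Y+Y   [S ::= S + Y]
S+Y+Y+Y => S+Y+Y+Y+Y   [S ::= S + Y]
S+Y+Y+Y+Y => Y+Y+Y+Y+Y   [S ::= Y]
Y+Y+Y+Y+Y => (S)+Y+Y+Y+Y   [Y ::= ( S )]
(S)+Y+Y+Y+Y => (Y)+Y+Y+Y+Y   [S ::= Y]
(Y)+Y+Y+Y+Y => (i)+Y+Y+Y+Y   [Y ::= i]
(i)+Y+Y+Y+Y => (i)+i+Y+Y+Y   [Y ::= i]
(i)+i+Y+Y+Y => (i)+i+i+Y+Y   [Y ::= i]
(i)+i+i+Y+Y => (i)+i+i+i+Y   [Y ::= i]
(i)+i+i+i+Y => (i)+i+i+i+i   [Y ::= i]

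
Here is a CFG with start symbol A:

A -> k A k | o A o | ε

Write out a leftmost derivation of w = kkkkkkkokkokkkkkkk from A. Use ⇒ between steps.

A⇒kAk⇒kkAkk⇒kkkAkkk⇒kkkkAkkkk⇒kkkkkAkkkkk⇒kkkkkkAkkkkkk⇒kkkkkkkAkkkkkkk⇒kkkkkkkoAokkkkkkk⇒kkkkkkkokAkokkkkkkk⇒kkkkkkkokkokkkkkkk

A ⇒ kAk   [A -> k A k]
kAk ⇒ kkAkk   [A -> k A k]
kkAkk ⇒ kkkAkkk   [A -> k A k]
kkkAkkk ⇒ kkkkAkkkk   [A -> k A k]
kkkkAkkkk ⇒ kkkkkAkkkkk   [A -> k A k]
kkkkkAkkkkk ⇒ kkkkkkAkkkkkk   [A -> k A k]
kkkkkkAkkkkkk ⇒ kkkkkkkAkkkkkkk   [A -> k A k]
kkkkkkkAkkkkkkk ⇒ kkkkkkkoAokkkkkkk   [A -> o A o]
kkkkkkkoAokkkkkkk ⇒ kkkkkkkokAkokkkkkkk   [A -> k A k]
kkkkkkkokAkokkkkkkk ⇒ kkkkkkkokkokkkkkkk   [A -> ε]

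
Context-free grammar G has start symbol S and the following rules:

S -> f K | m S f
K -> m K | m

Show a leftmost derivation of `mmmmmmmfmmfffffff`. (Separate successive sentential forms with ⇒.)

S ⇒ mSf   [S -> m S f]
mSf ⇒ mmSff   [S -> m S f]
mmSff ⇒ mmmSfff   [S -> m S f]
mmmSfff ⇒ mmmmSffff   [S -> m S f]
mmmmSffff ⇒ mmmmmSfffff   [S -> m S f]
mmmmmSfffff ⇒ mmmmmmSffffff   [S -> m S f]
mmmmmmSffffff ⇒ mmmmmmmSfffffff   [S -> m S f]
mmmmmmmSfffffff ⇒ mmmmmmmfKfffffff   [S -> f K]
mmmmmmmfKfffffff ⇒ mmmmmmmfmKfffffff   [K -> m K]
mmmmmmmfmKfffffff ⇒ mmmmmmmfmmfffffff   [K -> m]

S ⇒ mSf ⇒ mmSff ⇒ mmmSfff ⇒ mmmmSffff ⇒ mmmmmSfffff ⇒ mmmmmmSffffff ⇒ mmmmmmmSfffffff ⇒ mmmmmmmfKfffffff ⇒ mmmmmmmfmKfffffff ⇒ mmmmmmmfmmfffffff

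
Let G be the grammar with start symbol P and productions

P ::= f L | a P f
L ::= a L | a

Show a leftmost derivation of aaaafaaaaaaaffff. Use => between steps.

P => aPf   [P ::= a P f]
aPf => aaPff   [P ::= a P f]
aaPff => aaaPfff   [P ::= a P f]
aaaPfff => aaaaPffff   [P ::= a P f]
aaaaPffff => aaaafLffff   [P ::= f L]
aaaafLffff => aaaafaLffff   [L ::= a L]
aaaafaLffff => aaaafaaLffff   [L ::= a L]
aaaafaaLffff => aaaafaaaLffff   [L ::= a L]
aaaafaaaLffff => aaaafaaaaLffff   [L ::= a L]
aaaafaaaaLffff => aaaafaaaaaLffff   [L ::= a L]
aaaafaaaaaLffff => aaaafaaaaaaLffff   [L ::= a L]
aaaafaaaaaaLffff => aaaafaaaaaaaffff   [L ::= a]

P => aPf => aaPff => aaaPfff => aaaaPffff => aaaafLffff => aaaafaLffff => aaaafaaLffff => aaaafaaaLffff => aaaafaaaaLffff => aaaafaaaaaLffff => aaaafaaaaaaLffff => aaaafaaaaaaaffff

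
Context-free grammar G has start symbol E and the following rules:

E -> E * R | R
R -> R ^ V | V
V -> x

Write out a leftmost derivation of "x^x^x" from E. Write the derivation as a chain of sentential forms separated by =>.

E => R => R^V => R^V^V => V^V^V => x^V^V => x^x^V => x^x^x

E => R   [E -> R]
R => R^V   [R -> R ^ V]
R^V => R^V^V   [R -> R ^ V]
R^V^V => V^V^V   [R -> V]
V^V^V => x^V^V   [V -> x]
x^V^V => x^x^V   [V -> x]
x^x^V => x^x^x   [V -> x]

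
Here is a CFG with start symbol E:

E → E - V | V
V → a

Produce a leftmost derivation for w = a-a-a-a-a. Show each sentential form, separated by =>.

E => E-V => E-V-V => E-V-V-V => E-V-V-V-V => V-V-V-V-V => a-V-V-V-V => a-a-V-V-V => a-a-a-V-V => a-a-a-a-V => a-a-a-a-a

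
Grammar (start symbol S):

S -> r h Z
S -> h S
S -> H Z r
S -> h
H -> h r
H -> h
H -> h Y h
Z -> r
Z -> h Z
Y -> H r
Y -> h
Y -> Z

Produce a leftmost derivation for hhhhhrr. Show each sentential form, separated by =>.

S => HZr => hZr => hhZr => hhhZr => hhhhZr => hhhhhZr => hhhhhrr

S => HZr   [S -> H Z r]
HZr => hZr   [H -> h]
hZr => hhZr   [Z -> h Z]
hhZr => hhhZr   [Z -> h Z]
hhhZr => hhhhZr   [Z -> h Z]
hhhhZr => hhhhhZr   [Z -> h Z]
hhhhhZr => hhhhhrr   [Z -> r]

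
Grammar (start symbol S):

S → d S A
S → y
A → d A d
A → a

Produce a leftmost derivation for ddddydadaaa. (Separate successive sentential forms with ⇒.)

S ⇒ dSA ⇒ ddSAA ⇒ dddSAAA ⇒ ddddSAAAA ⇒ ddddyAAAA ⇒ ddddydAdAAA ⇒ ddddydadAAA ⇒ ddddydadaAA ⇒ ddddydadaaA ⇒ ddddydadaaa

S ⇒ dSA   [S → d S A]
dSA ⇒ ddSAA   [S → d S A]
ddSAA ⇒ dddSAAA   [S → d S A]
dddSAAA ⇒ ddddSAAAA   [S → d S A]
ddddSAAAA ⇒ ddddyAAAA   [S → y]
ddddyAAAA ⇒ ddddydAdAAA   [A → d A d]
ddddydAdAAA ⇒ ddddydadAAA   [A → a]
ddddydadAAA ⇒ ddddydadaAA   [A → a]
ddddydadaAA ⇒ ddddydadaaA   [A → a]
ddddydadaaA ⇒ ddddydadaaa   [A → a]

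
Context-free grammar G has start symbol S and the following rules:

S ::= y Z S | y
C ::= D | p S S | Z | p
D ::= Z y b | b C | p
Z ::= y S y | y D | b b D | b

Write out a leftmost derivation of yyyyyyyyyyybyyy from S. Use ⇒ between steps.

S ⇒ yZS   [S ::= y Z S]
yZS ⇒ yySyS   [Z ::= y S y]
yySyS ⇒ yyyyS   [S ::= y]
yyyyS ⇒ yyyyyZS   [S ::= y Z S]
yyyyyZS ⇒ yyyyyySyS   [Z ::= y S y]
yyyyyySyS ⇒ yyyyyyyyS   [S ::= y]
yyyyyyyyS ⇒ yyyyyyyyyZS   [S ::= y Z S]
yyyyyyyyyZS ⇒ yyyyyyyyyySyS   [Z ::= y S y]
yyyyyyyyyySyS ⇒ yyyyyyyyyyyZSyS   [S ::= y Z S]
yyyyyyyyyyyZSyS ⇒ yyyyyyyyyyybSyS   [Z ::= b]
yyyyyyyyyyybSyS ⇒ yyyyyyyyyyybyyS   [S ::= y]
yyyyyyyyyyybyyS ⇒ yyyyyyyyyyybyyy   [S ::= y]

S⇒yZS⇒yySyS⇒yyyyS⇒yyyyyZS⇒yyyyyySyS⇒yyyyyyyyS⇒yyyyyyyyyZS⇒yyyyyyyyyySyS⇒yyyyyyyyyyyZSyS⇒yyyyyyyyyyybSyS⇒yyyyyyyyyyybyyS⇒yyyyyyyyyyybyyy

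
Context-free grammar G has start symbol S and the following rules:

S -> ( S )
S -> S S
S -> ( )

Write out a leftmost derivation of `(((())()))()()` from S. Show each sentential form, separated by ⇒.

S ⇒ SS   [S -> S S]
SS ⇒ SSS   [S -> S S]
SSS ⇒ (S)SS   [S -> ( S )]
(S)SS ⇒ ((S))SS   [S -> ( S )]
((S))SS ⇒ ((SS))SS   [S -> S S]
((SS))SS ⇒ (((S)S))SS   [S -> ( S )]
(((S)S))SS ⇒ (((())S))SS   [S -> ( )]
(((())S))SS ⇒ (((())()))SS   [S -> ( )]
(((())()))SS ⇒ (((())()))()S   [S -> ( )]
(((())()))()S ⇒ (((())()))()()   [S -> ( )]

S ⇒ SS ⇒ SSS ⇒ (S)SS ⇒ ((S))SS ⇒ ((SS))SS ⇒ (((S)S))SS ⇒ (((())S))SS ⇒ (((())()))SS ⇒ (((())()))()S ⇒ (((())()))()()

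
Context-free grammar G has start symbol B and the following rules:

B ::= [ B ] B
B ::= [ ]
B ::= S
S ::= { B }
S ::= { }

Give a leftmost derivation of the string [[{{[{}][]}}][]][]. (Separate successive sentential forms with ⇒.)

B ⇒ [B]B ⇒ [[B]B]B ⇒ [[S]B]B ⇒ [[{B}]B]B ⇒ [[{S}]B]B ⇒ [[{{B}}]B]B ⇒ [[{{[B]B}}]B]B ⇒ [[{{[S]B}}]B]B ⇒ [[{{[{}]B}}]B]B ⇒ [[{{[{}][]}}]B]B ⇒ [[{{[{}][]}}][]]B ⇒ [[{{[{}][]}}][]][]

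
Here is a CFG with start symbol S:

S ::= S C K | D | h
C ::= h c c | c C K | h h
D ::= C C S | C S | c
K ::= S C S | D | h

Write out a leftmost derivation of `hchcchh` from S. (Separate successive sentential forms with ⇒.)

S ⇒ SCK ⇒ hCK ⇒ hcCKK ⇒ hchccKK ⇒ hchcchK ⇒ hchcchh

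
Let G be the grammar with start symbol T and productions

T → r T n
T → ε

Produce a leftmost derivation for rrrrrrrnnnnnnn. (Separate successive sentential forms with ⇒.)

T ⇒ rTn   [T → r T n]
rTn ⇒ rrTnn   [T → r T n]
rrTnn ⇒ rrrTnnn   [T → r T n]
rrrTnnn ⇒ rrrrTnnnn   [T → r T n]
rrrrTnnnn ⇒ rrrrrTnnnnn   [T → r T n]
rrrrrTnnnnn ⇒ rrrrrrTnnnnnn   [T → r T n]
rrrrrrTnnnnnn ⇒ rrrrrrrTnnnnnnn   [T → r T n]
rrrrrrrTnnnnnnn ⇒ rrrrrrrnnnnnnn   [T → ε]

T ⇒ rTn ⇒ rrTnn ⇒ rrrTnnn ⇒ rrrrTnnnn ⇒ rrrrrTnnnnn ⇒ rrrrrrTnnnnnn ⇒ rrrrrrrTnnnnnnn ⇒ rrrrrrrnnnnnnn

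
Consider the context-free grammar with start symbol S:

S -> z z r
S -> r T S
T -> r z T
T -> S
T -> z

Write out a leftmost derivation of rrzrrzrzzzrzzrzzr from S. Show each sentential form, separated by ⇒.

S ⇒ rTS ⇒ rrzTS ⇒ rrzSS ⇒ rrzrTSS ⇒ rrzrSSS ⇒ rrzrrTSSS ⇒ rrzrrzSSS ⇒ rrzrrzrTSSS ⇒ rrzrrzrzSSS ⇒ rrzrrzrzzzrSS ⇒ rrzrrzrzzzrzzrS ⇒ rrzrrzrzzzrzzrzzr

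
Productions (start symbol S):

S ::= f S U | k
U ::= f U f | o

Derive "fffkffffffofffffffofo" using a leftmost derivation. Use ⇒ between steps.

S⇒fSU⇒ffSUU⇒fffSUUU⇒fffkUUU⇒fffkfUfUU⇒fffkffUffUU⇒fffkfffUfffUU⇒fffkffffUffffUU⇒fffkfffffUfffffUU⇒fffkffffffUffffffUU⇒fffkffffffoffffffUU⇒fffkffffffofffffffUfU⇒fffkffffffofffffffofU⇒fffkffffffofffffffofo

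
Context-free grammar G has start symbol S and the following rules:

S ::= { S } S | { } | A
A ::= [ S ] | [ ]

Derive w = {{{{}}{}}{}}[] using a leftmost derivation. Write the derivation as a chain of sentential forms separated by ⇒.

S ⇒ {S}S   [S ::= { S } S]
{S}S ⇒ {{S}S}S   [S ::= { S } S]
{{S}S}S ⇒ {{{S}S}S}S   [S ::= { S } S]
{{{S}S}S}S ⇒ {{{{}}S}S}S   [S ::= { }]
{{{{}}S}S}S ⇒ {{{{}}{}}S}S   [S ::= { }]
{{{{}}{}}S}S ⇒ {{{{}}{}}{}}S   [S ::= { }]
{{{{}}{}}{}}S ⇒ {{{{}}{}}{}}A   [S ::= A]
{{{{}}{}}{}}A ⇒ {{{{}}{}}{}}[]   [A ::= [ ]]

S ⇒ {S}S ⇒ {{S}S}S ⇒ {{{S}S}S}S ⇒ {{{{}}S}S}S ⇒ {{{{}}{}}S}S ⇒ {{{{}}{}}{}}S ⇒ {{{{}}{}}{}}A ⇒ {{{{}}{}}{}}[]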